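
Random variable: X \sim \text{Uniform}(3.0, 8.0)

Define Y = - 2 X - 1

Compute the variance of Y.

For Y = aX + b: Var(Y) = a² * Var(X)
Var(X) = (8 - 3)^2/12 = 2.0833333
Var(Y) = (-2)² * 2.0833333 = 4 * 2.0833333 = 8.3333333

8.3333333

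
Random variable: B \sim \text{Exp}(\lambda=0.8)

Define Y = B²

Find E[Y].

E[B²] = Var(B) + (E[B])² = 1.5625 + 1.5625 = 3.125

3.125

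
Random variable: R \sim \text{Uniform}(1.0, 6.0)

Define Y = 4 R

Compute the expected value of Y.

For Y = 4R:
E[Y] = 4 * E[R]
E[R] = (1 + 6)/2 = 3.5
E[Y] = 4 * 3.5 = 14

14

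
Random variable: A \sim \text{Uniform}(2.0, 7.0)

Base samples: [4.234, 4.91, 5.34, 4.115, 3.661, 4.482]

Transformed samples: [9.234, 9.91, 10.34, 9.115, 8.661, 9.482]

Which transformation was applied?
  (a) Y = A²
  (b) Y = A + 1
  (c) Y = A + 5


Checking option (c) Y = A + 5:
  A = 4.234 -> Y = 9.234 ✓
  A = 4.91 -> Y = 9.91 ✓
  A = 5.34 -> Y = 10.34 ✓
All samples match this transformation.

(c) A + 5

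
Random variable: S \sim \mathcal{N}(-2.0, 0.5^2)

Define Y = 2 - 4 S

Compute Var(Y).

For Y = aS + b: Var(Y) = a² * Var(S)
Var(S) = 0.5^2 = 0.25
Var(Y) = (-4)² * 0.25 = 16 * 0.25 = 4

4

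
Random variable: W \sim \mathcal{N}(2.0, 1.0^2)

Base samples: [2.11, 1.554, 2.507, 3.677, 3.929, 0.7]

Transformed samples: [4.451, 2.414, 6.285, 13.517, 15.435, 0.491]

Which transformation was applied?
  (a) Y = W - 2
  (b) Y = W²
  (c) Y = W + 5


Checking option (b) Y = W²:
  W = 2.11 -> Y = 4.451 ✓
  W = 1.554 -> Y = 2.414 ✓
  W = 2.507 -> Y = 6.285 ✓
All samples match this transformation.

(b) W²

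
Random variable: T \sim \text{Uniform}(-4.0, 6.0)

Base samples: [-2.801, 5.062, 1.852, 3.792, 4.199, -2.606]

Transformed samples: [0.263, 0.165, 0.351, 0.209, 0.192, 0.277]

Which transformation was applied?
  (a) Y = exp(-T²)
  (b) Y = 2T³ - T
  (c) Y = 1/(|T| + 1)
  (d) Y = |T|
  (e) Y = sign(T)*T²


Checking option (c) Y = 1/(|T| + 1):
  T = -2.801 -> Y = 0.263 ✓
  T = 5.062 -> Y = 0.165 ✓
  T = 1.852 -> Y = 0.351 ✓
All samples match this transformation.

(c) 1/(|T| + 1)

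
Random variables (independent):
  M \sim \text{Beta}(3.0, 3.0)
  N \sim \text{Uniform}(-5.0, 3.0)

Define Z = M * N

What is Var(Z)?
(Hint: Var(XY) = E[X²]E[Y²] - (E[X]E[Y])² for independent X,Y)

Var(XY) = E[X²]E[Y²] - (E[X]E[Y])²
E[M] = 0.5, Var(M) = 0.035714286
E[N] = -1, Var(N) = 5.3333333
E[M²] = 0.035714286 + 0.5² = 0.28571429
E[N²] = 5.3333333 + (-1)² = 6.3333333
Var(Z) = 0.28571429*6.3333333 - (0.5*(-1))²
= 1.8095238 - 0.25 = 1.5595238

1.5595238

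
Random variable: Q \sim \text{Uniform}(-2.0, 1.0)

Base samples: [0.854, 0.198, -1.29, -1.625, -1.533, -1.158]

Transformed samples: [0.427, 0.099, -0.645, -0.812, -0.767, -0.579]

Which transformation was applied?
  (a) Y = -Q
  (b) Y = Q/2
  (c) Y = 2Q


Checking option (b) Y = Q/2:
  Q = 0.854 -> Y = 0.427 ✓
  Q = 0.198 -> Y = 0.099 ✓
  Q = -1.29 -> Y = -0.645 ✓
All samples match this transformation.

(b) Q/2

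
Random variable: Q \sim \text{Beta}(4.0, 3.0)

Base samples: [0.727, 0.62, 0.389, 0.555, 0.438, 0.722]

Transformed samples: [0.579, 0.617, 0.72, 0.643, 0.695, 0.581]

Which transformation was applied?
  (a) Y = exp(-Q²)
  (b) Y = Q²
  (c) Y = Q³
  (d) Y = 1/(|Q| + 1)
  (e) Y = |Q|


Checking option (d) Y = 1/(|Q| + 1):
  Q = 0.727 -> Y = 0.579 ✓
  Q = 0.62 -> Y = 0.617 ✓
  Q = 0.389 -> Y = 0.72 ✓
All samples match this transformation.

(d) 1/(|Q| + 1)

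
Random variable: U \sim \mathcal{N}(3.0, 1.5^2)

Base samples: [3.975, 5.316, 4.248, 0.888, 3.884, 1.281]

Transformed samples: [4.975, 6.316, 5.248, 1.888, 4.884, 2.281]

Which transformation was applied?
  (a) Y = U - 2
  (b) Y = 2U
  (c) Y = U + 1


Checking option (c) Y = U + 1:
  U = 3.975 -> Y = 4.975 ✓
  U = 5.316 -> Y = 6.316 ✓
  U = 4.248 -> Y = 5.248 ✓
All samples match this transformation.

(c) U + 1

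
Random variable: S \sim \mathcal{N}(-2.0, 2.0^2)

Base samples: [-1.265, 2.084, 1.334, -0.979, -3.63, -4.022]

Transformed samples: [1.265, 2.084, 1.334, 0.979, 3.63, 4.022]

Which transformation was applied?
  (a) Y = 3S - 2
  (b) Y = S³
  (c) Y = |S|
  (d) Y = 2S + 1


Checking option (c) Y = |S|:
  S = -1.265 -> Y = 1.265 ✓
  S = 2.084 -> Y = 2.084 ✓
  S = 1.334 -> Y = 1.334 ✓
All samples match this transformation.

(c) |S|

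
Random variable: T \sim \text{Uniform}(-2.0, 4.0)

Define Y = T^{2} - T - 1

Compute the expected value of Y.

E[Y] = 1*E[T²] - 1*E[T] - 1
E[T] = 1
E[T²] = Var(T) + (E[T])² = 3 + 1 = 4
E[Y] = 1*4 - 1*1 - 1 = 2

2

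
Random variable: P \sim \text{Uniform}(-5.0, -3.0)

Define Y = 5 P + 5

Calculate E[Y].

For Y = 5P + 5:
E[Y] = 5 * E[P] + 5
E[P] = (-5 - 3)/2 = -4
E[Y] = 5 * (-4) + 5 = -15

-15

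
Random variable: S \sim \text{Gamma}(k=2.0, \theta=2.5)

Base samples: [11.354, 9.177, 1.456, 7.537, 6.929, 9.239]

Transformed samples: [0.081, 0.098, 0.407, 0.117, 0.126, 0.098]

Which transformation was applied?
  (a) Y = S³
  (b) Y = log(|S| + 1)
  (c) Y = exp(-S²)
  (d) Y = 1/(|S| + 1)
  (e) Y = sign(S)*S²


Checking option (d) Y = 1/(|S| + 1):
  S = 11.354 -> Y = 0.081 ✓
  S = 9.177 -> Y = 0.098 ✓
  S = 1.456 -> Y = 0.407 ✓
All samples match this transformation.

(d) 1/(|S| + 1)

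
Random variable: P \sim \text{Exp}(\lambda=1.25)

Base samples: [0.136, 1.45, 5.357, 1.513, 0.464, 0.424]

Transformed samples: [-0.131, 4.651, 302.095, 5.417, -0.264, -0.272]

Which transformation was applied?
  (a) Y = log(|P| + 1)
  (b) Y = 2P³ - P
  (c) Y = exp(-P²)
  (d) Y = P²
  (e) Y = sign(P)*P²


Checking option (b) Y = 2P³ - P:
  P = 0.136 -> Y = -0.131 ✓
  P = 1.45 -> Y = 4.651 ✓
  P = 5.357 -> Y = 302.095 ✓
All samples match this transformation.

(b) 2P³ - P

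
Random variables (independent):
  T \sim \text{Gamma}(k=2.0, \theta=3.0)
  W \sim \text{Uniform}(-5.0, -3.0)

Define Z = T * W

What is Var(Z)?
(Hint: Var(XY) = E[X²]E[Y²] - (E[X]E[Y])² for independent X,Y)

Var(XY) = E[X²]E[Y²] - (E[X]E[Y])²
E[T] = 6, Var(T) = 18
E[W] = -4, Var(W) = 0.33333333
E[T²] = 18 + 6² = 54
E[W²] = 0.33333333 + (-4)² = 16.333333
Var(Z) = 54*16.333333 - (6*(-4))²
= 882 - 576 = 306

306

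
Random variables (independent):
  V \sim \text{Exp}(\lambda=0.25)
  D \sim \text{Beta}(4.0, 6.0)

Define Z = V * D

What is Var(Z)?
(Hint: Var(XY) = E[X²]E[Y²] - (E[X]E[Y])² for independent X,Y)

Var(XY) = E[X²]E[Y²] - (E[X]E[Y])²
E[V] = 4, Var(V) = 16
E[D] = 0.4, Var(D) = 0.021818182
E[V²] = 16 + 4² = 32
E[D²] = 0.021818182 + 0.4² = 0.18181818
Var(Z) = 32*0.18181818 - (4*0.4)²
= 5.8181818 - 2.56 = 3.2581818

3.2581818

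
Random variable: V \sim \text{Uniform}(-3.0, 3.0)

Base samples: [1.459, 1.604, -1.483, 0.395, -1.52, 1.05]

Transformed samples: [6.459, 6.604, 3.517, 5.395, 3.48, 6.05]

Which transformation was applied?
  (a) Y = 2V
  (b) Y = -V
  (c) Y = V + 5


Checking option (c) Y = V + 5:
  V = 1.459 -> Y = 6.459 ✓
  V = 1.604 -> Y = 6.604 ✓
  V = -1.483 -> Y = 3.517 ✓
All samples match this transformation.

(c) V + 5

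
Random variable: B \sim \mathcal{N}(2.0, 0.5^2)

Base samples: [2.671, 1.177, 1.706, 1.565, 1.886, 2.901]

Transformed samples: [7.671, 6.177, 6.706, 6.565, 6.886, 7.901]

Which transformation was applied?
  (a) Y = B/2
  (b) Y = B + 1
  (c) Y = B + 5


Checking option (c) Y = B + 5:
  B = 2.671 -> Y = 7.671 ✓
  B = 1.177 -> Y = 6.177 ✓
  B = 1.706 -> Y = 6.706 ✓
All samples match this transformation.

(c) B + 5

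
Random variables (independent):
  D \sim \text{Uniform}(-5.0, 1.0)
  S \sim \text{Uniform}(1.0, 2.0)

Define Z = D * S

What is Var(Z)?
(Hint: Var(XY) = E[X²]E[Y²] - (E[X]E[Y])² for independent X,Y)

Var(XY) = E[X²]E[Y²] - (E[X]E[Y])²
E[D] = -2, Var(D) = 3
E[S] = 1.5, Var(S) = 0.083333333
E[D²] = 3 + (-2)² = 7
E[S²] = 0.083333333 + 1.5² = 2.3333333
Var(Z) = 7*2.3333333 - (-2*1.5)²
= 16.333333 - 9 = 7.3333333

7.3333333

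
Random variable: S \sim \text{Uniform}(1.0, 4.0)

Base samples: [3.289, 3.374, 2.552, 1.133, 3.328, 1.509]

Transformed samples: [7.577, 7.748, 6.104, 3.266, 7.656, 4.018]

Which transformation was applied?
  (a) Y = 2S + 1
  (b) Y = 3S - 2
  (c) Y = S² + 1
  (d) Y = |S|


Checking option (a) Y = 2S + 1:
  S = 3.289 -> Y = 7.577 ✓
  S = 3.374 -> Y = 7.748 ✓
  S = 2.552 -> Y = 6.104 ✓
All samples match this transformation.

(a) 2S + 1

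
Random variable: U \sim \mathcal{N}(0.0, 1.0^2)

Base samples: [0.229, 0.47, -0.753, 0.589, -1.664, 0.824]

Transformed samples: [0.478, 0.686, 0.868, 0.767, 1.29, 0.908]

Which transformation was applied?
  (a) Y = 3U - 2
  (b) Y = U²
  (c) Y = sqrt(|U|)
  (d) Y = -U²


Checking option (c) Y = sqrt(|U|):
  U = 0.229 -> Y = 0.478 ✓
  U = 0.47 -> Y = 0.686 ✓
  U = -0.753 -> Y = 0.868 ✓
All samples match this transformation.

(c) sqrt(|U|)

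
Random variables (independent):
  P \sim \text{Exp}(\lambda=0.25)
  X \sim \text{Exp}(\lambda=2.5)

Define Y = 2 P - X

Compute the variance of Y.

For independent RVs: Var(aX + bY) = a²Var(X) + b²Var(Y)
Var(P) = 16
Var(X) = 0.16
Var(Y) = 2²*16 + (-1)²*0.16
= 4*16 + 1*0.16 = 64.16

64.16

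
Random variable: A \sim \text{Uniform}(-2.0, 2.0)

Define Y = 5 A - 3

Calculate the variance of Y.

For Y = aA + b: Var(Y) = a² * Var(A)
Var(A) = (2 + 2)^2/12 = 1.3333333
Var(Y) = 5² * 1.3333333 = 25 * 1.3333333 = 33.333333

33.333333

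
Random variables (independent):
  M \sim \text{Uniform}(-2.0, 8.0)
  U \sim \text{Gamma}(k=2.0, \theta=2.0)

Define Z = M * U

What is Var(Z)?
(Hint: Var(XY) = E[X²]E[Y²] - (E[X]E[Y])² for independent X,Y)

Var(XY) = E[X²]E[Y²] - (E[X]E[Y])²
E[M] = 3, Var(M) = 8.3333333
E[U] = 4, Var(U) = 8
E[M²] = 8.3333333 + 3² = 17.333333
E[U²] = 8 + 4² = 24
Var(Z) = 17.333333*24 - (3*4)²
= 416 - 144 = 272

272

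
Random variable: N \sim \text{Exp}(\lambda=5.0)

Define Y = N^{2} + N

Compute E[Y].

E[Y] = 1*E[N²] + 1*E[N]
E[N] = 0.2
E[N²] = Var(N) + (E[N])² = 0.04 + 0.04 = 0.08
E[Y] = 1*0.08 + 1*0.2 = 0.28

0.28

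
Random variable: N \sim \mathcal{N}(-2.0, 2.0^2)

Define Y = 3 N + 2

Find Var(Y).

For Y = aN + b: Var(Y) = a² * Var(N)
Var(N) = 2.0^2 = 4
Var(Y) = 3² * 4 = 9 * 4 = 36

36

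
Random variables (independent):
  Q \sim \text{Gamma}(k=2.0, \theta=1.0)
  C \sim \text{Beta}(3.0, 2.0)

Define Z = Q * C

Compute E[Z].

For independent RVs: E[XY] = E[X]*E[Y]
E[Q] = 2
E[C] = 0.6
E[Z] = 2 * 0.6 = 1.2

1.2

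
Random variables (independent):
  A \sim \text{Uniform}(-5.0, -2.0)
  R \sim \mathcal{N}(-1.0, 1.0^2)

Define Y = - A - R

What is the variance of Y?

For independent RVs: Var(aX + bY) = a²Var(X) + b²Var(Y)
Var(A) = 0.75
Var(R) = 1
Var(Y) = (-1)²*0.75 + (-1)²*1
= 1*0.75 + 1*1 = 1.75

1.75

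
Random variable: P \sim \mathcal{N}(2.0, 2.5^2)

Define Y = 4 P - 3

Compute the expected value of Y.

For Y = 4P - 3:
E[Y] = 4 * E[P] - 3
E[P] = 2.0 = 2
E[Y] = 4 * 2 - 3 = 5

5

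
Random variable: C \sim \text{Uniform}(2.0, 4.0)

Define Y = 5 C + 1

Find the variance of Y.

For Y = aC + b: Var(Y) = a² * Var(C)
Var(C) = (4 - 2)^2/12 = 0.33333333
Var(Y) = 5² * 0.33333333 = 25 * 0.33333333 = 8.3333333

8.3333333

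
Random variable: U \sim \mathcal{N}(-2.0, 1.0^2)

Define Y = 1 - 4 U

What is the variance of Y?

For Y = aU + b: Var(Y) = a² * Var(U)
Var(U) = 1.0^2 = 1
Var(Y) = (-4)² * 1 = 16 * 1 = 16

16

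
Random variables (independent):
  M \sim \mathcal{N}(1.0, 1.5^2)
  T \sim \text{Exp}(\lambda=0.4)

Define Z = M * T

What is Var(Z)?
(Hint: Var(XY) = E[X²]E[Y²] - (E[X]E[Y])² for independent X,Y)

Var(XY) = E[X²]E[Y²] - (E[X]E[Y])²
E[M] = 1, Var(M) = 2.25
E[T] = 2.5, Var(T) = 6.25
E[M²] = 2.25 + 1² = 3.25
E[T²] = 6.25 + 2.5² = 12.5
Var(Z) = 3.25*12.5 - (1*2.5)²
= 40.625 - 6.25 = 34.375

34.375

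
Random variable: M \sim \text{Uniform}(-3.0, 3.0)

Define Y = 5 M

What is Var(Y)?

For Y = aM + b: Var(Y) = a² * Var(M)
Var(M) = (3 + 3)^2/12 = 3
Var(Y) = 5² * 3 = 25 * 3 = 75

75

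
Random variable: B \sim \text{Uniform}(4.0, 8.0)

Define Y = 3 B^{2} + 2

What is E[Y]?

E[Y] = 3*E[B²] + 2
E[B] = 6
E[B²] = Var(B) + (E[B])² = 1.3333333 + 36 = 37.333333
E[Y] = 3*37.333333 + 2 = 114

114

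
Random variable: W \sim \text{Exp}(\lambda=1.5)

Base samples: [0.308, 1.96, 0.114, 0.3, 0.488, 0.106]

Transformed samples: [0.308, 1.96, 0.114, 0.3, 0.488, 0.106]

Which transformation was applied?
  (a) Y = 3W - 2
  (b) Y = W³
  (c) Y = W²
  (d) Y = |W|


Checking option (d) Y = |W|:
  W = 0.308 -> Y = 0.308 ✓
  W = 1.96 -> Y = 1.96 ✓
  W = 0.114 -> Y = 0.114 ✓
All samples match this transformation.

(d) |W|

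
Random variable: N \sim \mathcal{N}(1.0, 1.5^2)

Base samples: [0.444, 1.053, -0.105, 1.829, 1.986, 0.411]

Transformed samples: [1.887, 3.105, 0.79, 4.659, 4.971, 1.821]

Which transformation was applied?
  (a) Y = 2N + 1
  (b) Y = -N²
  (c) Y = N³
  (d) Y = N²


Checking option (a) Y = 2N + 1:
  N = 0.444 -> Y = 1.887 ✓
  N = 1.053 -> Y = 3.105 ✓
  N = -0.105 -> Y = 0.79 ✓
All samples match this transformation.

(a) 2N + 1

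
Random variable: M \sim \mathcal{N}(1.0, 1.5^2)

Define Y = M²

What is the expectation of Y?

E[M²] = Var(M) + (E[M])² = 2.25 + 1 = 3.25

3.25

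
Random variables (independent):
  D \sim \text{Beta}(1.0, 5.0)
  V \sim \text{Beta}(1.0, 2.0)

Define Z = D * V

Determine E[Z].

For independent RVs: E[XY] = E[X]*E[Y]
E[D] = 0.16666667
E[V] = 0.33333333
E[Z] = 0.16666667 * 0.33333333 = 0.055555556

0.055555556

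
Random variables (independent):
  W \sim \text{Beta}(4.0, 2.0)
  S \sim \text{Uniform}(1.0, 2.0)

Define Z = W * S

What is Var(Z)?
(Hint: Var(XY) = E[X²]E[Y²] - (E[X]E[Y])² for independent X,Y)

Var(XY) = E[X²]E[Y²] - (E[X]E[Y])²
E[W] = 0.66666667, Var(W) = 0.031746032
E[S] = 1.5, Var(S) = 0.083333333
E[W²] = 0.031746032 + 0.66666667² = 0.47619048
E[S²] = 0.083333333 + 1.5² = 2.3333333
Var(Z) = 0.47619048*2.3333333 - (0.66666667*1.5)²
= 1.1111111 - 1 = 0.11111111

0.11111111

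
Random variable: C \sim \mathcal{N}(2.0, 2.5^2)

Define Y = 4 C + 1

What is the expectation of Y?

For Y = 4C + 1:
E[Y] = 4 * E[C] + 1
E[C] = 2.0 = 2
E[Y] = 4 * 2 + 1 = 9

9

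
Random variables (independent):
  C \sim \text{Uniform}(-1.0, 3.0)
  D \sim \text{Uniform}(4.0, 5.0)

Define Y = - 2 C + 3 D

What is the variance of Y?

For independent RVs: Var(aX + bY) = a²Var(X) + b²Var(Y)
Var(C) = 1.3333333
Var(D) = 0.083333333
Var(Y) = (-2)²*1.3333333 + 3²*0.083333333
= 4*1.3333333 + 9*0.083333333 = 6.0833333

6.0833333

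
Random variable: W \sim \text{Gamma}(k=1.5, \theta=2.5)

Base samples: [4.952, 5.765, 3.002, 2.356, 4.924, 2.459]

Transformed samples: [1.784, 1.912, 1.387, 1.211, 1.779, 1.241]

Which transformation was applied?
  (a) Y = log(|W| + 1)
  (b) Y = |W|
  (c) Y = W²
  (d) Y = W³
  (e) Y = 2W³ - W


Checking option (a) Y = log(|W| + 1):
  W = 4.952 -> Y = 1.784 ✓
  W = 5.765 -> Y = 1.912 ✓
  W = 3.002 -> Y = 1.387 ✓
All samples match this transformation.

(a) log(|W| + 1)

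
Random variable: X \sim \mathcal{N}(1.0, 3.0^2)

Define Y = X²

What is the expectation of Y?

E[X²] = Var(X) + (E[X])² = 9 + 1 = 10

10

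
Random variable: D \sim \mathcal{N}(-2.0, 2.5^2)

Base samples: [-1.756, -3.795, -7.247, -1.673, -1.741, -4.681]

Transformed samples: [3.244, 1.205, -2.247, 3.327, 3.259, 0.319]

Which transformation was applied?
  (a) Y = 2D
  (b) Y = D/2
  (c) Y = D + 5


Checking option (c) Y = D + 5:
  D = -1.756 -> Y = 3.244 ✓
  D = -3.795 -> Y = 1.205 ✓
  D = -7.247 -> Y = -2.247 ✓
All samples match this transformation.

(c) D + 5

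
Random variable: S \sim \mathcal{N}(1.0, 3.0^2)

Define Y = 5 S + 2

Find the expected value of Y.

For Y = 5S + 2:
E[Y] = 5 * E[S] + 2
E[S] = 1.0 = 1
E[Y] = 5 * 1 + 2 = 7

7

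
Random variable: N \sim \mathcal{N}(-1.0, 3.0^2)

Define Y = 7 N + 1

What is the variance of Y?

For Y = aN + b: Var(Y) = a² * Var(N)
Var(N) = 3.0^2 = 9
Var(Y) = 7² * 9 = 49 * 9 = 441

441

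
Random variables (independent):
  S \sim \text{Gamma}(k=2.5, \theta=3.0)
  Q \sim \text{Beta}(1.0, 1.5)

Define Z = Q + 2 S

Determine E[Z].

E[Z] = 2*E[S] + 1*E[Q]
E[S] = 7.5
E[Q] = 0.4
E[Z] = 2*7.5 + 1*0.4 = 15.4

15.4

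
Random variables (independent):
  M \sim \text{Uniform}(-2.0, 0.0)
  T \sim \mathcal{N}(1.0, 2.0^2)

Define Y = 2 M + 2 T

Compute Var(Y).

For independent RVs: Var(aX + bY) = a²Var(X) + b²Var(Y)
Var(M) = 0.33333333
Var(T) = 4
Var(Y) = 2²*0.33333333 + 2²*4
= 4*0.33333333 + 4*4 = 17.333333

17.333333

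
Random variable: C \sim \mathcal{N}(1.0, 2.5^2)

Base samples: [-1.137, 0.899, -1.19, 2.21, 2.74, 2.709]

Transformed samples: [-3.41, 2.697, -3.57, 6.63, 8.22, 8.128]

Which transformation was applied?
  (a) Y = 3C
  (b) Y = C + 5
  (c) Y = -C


Checking option (a) Y = 3C:
  C = -1.137 -> Y = -3.41 ✓
  C = 0.899 -> Y = 2.697 ✓
  C = -1.19 -> Y = -3.57 ✓
All samples match this transformation.

(a) 3C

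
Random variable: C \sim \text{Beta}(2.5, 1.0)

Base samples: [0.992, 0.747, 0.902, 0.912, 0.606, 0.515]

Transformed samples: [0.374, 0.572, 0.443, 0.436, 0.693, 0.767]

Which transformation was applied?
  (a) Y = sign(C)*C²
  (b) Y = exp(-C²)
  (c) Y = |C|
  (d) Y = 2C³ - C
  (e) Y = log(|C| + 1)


Checking option (b) Y = exp(-C²):
  C = 0.992 -> Y = 0.374 ✓
  C = 0.747 -> Y = 0.572 ✓
  C = 0.902 -> Y = 0.443 ✓
All samples match this transformation.

(b) exp(-C²)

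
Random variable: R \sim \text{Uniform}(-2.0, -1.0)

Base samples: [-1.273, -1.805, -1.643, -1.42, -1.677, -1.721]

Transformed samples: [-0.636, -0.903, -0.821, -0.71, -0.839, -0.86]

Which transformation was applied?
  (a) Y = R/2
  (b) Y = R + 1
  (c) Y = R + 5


Checking option (a) Y = R/2:
  R = -1.273 -> Y = -0.636 ✓
  R = -1.805 -> Y = -0.903 ✓
  R = -1.643 -> Y = -0.821 ✓
All samples match this transformation.

(a) R/2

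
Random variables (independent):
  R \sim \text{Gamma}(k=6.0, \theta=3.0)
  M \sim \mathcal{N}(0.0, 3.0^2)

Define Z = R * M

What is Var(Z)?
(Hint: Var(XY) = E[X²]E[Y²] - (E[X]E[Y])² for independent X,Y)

Var(XY) = E[X²]E[Y²] - (E[X]E[Y])²
E[R] = 18, Var(R) = 54
E[M] = 0, Var(M) = 9
E[R²] = 54 + 18² = 378
E[M²] = 9 + 0² = 9
Var(Z) = 378*9 - (18*0)²
= 3402 - 0 = 3402

3402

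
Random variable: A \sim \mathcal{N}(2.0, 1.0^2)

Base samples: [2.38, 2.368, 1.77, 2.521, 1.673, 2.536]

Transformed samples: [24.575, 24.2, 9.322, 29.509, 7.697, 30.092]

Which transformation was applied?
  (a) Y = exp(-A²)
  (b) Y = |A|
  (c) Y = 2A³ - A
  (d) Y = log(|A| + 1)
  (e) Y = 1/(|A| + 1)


Checking option (c) Y = 2A³ - A:
  A = 2.38 -> Y = 24.575 ✓
  A = 2.368 -> Y = 24.2 ✓
  A = 1.77 -> Y = 9.322 ✓
All samples match this transformation.

(c) 2A³ - A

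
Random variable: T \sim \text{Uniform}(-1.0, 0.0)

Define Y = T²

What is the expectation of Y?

Using E[X²] = Var(X) + (E[X])²:
E[T] = -0.5
Var(T) = (0 + 1)^2/12 = 0.083333333
E[T²] = 0.083333333 + (-0.5)² = 0.083333333 + 0.25 = 0.33333333

0.33333333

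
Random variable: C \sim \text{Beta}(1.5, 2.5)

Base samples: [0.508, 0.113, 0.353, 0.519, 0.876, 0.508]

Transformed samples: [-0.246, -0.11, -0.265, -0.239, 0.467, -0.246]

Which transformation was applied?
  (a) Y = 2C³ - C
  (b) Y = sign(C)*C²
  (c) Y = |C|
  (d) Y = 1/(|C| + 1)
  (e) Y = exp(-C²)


Checking option (a) Y = 2C³ - C:
  C = 0.508 -> Y = -0.246 ✓
  C = 0.113 -> Y = -0.11 ✓
  C = 0.353 -> Y = -0.265 ✓
All samples match this transformation.

(a) 2C³ - C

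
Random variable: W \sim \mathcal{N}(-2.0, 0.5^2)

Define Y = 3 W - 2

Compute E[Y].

For Y = 3W - 2:
E[Y] = 3 * E[W] - 2
E[W] = -2.0 = -2
E[Y] = 3 * (-2) - 2 = -8

-8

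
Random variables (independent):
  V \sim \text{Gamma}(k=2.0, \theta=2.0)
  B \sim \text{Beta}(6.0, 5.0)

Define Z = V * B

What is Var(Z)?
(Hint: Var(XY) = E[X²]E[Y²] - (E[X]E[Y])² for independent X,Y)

Var(XY) = E[X²]E[Y²] - (E[X]E[Y])²
E[V] = 4, Var(V) = 8
E[B] = 0.54545455, Var(B) = 0.020661157
E[V²] = 8 + 4² = 24
E[B²] = 0.020661157 + 0.54545455² = 0.31818182
Var(Z) = 24*0.31818182 - (4*0.54545455)²
= 7.6363636 - 4.7603306 = 2.8760331

2.8760331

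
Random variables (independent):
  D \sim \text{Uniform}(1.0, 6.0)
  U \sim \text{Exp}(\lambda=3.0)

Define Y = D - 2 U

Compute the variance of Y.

For independent RVs: Var(aX + bY) = a²Var(X) + b²Var(Y)
Var(D) = 2.0833333
Var(U) = 0.11111111
Var(Y) = 1²*2.0833333 + (-2)²*0.11111111
= 1*2.0833333 + 4*0.11111111 = 2.5277778

2.5277778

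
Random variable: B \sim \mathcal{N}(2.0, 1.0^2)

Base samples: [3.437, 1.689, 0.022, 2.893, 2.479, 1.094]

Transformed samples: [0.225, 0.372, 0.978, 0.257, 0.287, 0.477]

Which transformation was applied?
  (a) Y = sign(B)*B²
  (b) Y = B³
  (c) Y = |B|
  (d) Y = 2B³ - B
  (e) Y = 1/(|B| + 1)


Checking option (e) Y = 1/(|B| + 1):
  B = 3.437 -> Y = 0.225 ✓
  B = 1.689 -> Y = 0.372 ✓
  B = 0.022 -> Y = 0.978 ✓
All samples match this transformation.

(e) 1/(|B| + 1)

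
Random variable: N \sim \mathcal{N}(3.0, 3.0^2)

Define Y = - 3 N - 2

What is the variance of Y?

For Y = aN + b: Var(Y) = a² * Var(N)
Var(N) = 3.0^2 = 9
Var(Y) = (-3)² * 9 = 9 * 9 = 81

81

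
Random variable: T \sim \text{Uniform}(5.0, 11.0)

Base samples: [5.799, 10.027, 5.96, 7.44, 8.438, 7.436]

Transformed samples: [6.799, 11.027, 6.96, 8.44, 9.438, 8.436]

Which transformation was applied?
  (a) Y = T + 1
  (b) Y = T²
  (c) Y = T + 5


Checking option (a) Y = T + 1:
  T = 5.799 -> Y = 6.799 ✓
  T = 10.027 -> Y = 11.027 ✓
  T = 5.96 -> Y = 6.96 ✓
All samples match this transformation.

(a) T + 1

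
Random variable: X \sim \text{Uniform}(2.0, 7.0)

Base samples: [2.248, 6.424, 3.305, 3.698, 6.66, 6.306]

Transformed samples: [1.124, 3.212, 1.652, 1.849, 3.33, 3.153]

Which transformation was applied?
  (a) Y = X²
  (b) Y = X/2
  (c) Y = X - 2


Checking option (b) Y = X/2:
  X = 2.248 -> Y = 1.124 ✓
  X = 6.424 -> Y = 3.212 ✓
  X = 3.305 -> Y = 1.652 ✓
All samples match this transformation.

(b) X/2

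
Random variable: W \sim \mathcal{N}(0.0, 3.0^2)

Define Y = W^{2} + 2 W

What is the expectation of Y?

E[Y] = 1*E[W²] + 2*E[W]
E[W] = 0
E[W²] = Var(W) + (E[W])² = 9 + 0 = 9
E[Y] = 1*9 + 2*0 = 9

9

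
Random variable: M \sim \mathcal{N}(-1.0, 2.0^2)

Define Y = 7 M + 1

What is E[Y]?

For Y = 7M + 1:
E[Y] = 7 * E[M] + 1
E[M] = -1.0 = -1
E[Y] = 7 * (-1) + 1 = -6

-6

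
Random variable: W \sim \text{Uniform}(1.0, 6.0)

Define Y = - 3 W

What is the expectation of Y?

For Y = -3W:
E[Y] = -3 * E[W]
E[W] = (1 + 6)/2 = 3.5
E[Y] = -3 * 3.5 = -10.5

-10.5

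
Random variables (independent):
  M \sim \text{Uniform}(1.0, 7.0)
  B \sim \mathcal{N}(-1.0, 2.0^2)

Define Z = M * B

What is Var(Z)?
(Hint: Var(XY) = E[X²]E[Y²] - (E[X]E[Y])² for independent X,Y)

Var(XY) = E[X²]E[Y²] - (E[X]E[Y])²
E[M] = 4, Var(M) = 3
E[B] = -1, Var(B) = 4
E[M²] = 3 + 4² = 19
E[B²] = 4 + (-1)² = 5
Var(Z) = 19*5 - (4*(-1))²
= 95 - 16 = 79

79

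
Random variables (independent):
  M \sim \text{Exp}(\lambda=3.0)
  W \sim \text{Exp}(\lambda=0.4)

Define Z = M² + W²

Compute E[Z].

E[Z] = E[M²] + E[W²]
E[M²] = Var(M) + E[M]² = 0.11111111 + 0.11111111 = 0.22222222
E[W²] = Var(W) + E[W]² = 6.25 + 6.25 = 12.5
E[Z] = 0.22222222 + 12.5 = 12.722222

12.722222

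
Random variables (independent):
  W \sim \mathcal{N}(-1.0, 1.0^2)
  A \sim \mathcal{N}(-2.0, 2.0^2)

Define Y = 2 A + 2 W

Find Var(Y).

For independent RVs: Var(aX + bY) = a²Var(X) + b²Var(Y)
Var(W) = 1
Var(A) = 4
Var(Y) = 2²*1 + 2²*4
= 4*1 + 4*4 = 20

20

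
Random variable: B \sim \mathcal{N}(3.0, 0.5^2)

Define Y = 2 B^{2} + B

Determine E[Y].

E[Y] = 2*E[B²] + 1*E[B]
E[B] = 3
E[B²] = Var(B) + (E[B])² = 0.25 + 9 = 9.25
E[Y] = 2*9.25 + 1*3 = 21.5

21.5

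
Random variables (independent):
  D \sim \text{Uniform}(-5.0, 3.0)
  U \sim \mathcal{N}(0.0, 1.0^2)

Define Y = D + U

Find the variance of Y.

For independent RVs: Var(aX + bY) = a²Var(X) + b²Var(Y)
Var(D) = 5.3333333
Var(U) = 1
Var(Y) = 1²*5.3333333 + 1²*1
= 1*5.3333333 + 1*1 = 6.3333333

6.3333333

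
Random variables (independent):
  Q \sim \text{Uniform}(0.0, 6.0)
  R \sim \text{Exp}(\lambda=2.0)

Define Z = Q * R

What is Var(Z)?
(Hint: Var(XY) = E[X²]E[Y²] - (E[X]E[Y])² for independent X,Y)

Var(XY) = E[X²]E[Y²] - (E[X]E[Y])²
E[Q] = 3, Var(Q) = 3
E[R] = 0.5, Var(R) = 0.25
E[Q²] = 3 + 3² = 12
E[R²] = 0.25 + 0.5² = 0.5
Var(Z) = 12*0.5 - (3*0.5)²
= 6 - 2.25 = 3.75

3.75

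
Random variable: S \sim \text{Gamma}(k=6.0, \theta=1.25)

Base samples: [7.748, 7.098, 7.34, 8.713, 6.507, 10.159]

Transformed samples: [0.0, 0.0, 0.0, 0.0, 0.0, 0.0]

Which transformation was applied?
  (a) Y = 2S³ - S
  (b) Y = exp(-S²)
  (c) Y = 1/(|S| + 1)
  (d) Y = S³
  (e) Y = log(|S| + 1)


Checking option (b) Y = exp(-S²):
  S = 7.748 -> Y = 0.0 ✓
  S = 7.098 -> Y = 0.0 ✓
  S = 7.34 -> Y = 0.0 ✓
All samples match this transformation.

(b) exp(-S²)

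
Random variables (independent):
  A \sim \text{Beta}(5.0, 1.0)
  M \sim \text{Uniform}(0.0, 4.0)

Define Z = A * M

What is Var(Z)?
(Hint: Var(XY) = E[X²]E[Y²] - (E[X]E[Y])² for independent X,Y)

Var(XY) = E[X²]E[Y²] - (E[X]E[Y])²
E[A] = 0.83333333, Var(A) = 0.01984127
E[M] = 2, Var(M) = 1.3333333
E[A²] = 0.01984127 + 0.83333333² = 0.71428571
E[M²] = 1.3333333 + 2² = 5.3333333
Var(Z) = 0.71428571*5.3333333 - (0.83333333*2)²
= 3.8095238 - 2.7777778 = 1.031746

1.031746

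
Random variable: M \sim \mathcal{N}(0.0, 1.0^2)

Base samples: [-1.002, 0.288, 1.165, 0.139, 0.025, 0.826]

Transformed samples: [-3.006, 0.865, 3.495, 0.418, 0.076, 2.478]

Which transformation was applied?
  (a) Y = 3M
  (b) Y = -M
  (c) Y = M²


Checking option (a) Y = 3M:
  M = -1.002 -> Y = -3.006 ✓
  M = 0.288 -> Y = 0.865 ✓
  M = 1.165 -> Y = 3.495 ✓
All samples match this transformation.

(a) 3M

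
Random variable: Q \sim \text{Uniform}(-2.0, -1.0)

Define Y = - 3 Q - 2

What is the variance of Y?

For Y = aQ + b: Var(Y) = a² * Var(Q)
Var(Q) = (-1 + 2)^2/12 = 0.083333333
Var(Y) = (-3)² * 0.083333333 = 9 * 0.083333333 = 0.75

0.75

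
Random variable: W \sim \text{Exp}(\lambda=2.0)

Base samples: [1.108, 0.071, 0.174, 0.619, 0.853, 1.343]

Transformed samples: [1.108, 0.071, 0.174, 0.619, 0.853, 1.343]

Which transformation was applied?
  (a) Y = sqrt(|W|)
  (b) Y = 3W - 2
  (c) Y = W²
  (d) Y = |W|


Checking option (d) Y = |W|:
  W = 1.108 -> Y = 1.108 ✓
  W = 0.071 -> Y = 0.071 ✓
  W = 0.174 -> Y = 0.174 ✓
All samples match this transformation.

(d) |W|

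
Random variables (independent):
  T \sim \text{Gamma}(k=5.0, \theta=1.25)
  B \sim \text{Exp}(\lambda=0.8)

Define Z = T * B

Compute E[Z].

For independent RVs: E[XY] = E[X]*E[Y]
E[T] = 6.25
E[B] = 1.25
E[Z] = 6.25 * 1.25 = 7.8125

7.8125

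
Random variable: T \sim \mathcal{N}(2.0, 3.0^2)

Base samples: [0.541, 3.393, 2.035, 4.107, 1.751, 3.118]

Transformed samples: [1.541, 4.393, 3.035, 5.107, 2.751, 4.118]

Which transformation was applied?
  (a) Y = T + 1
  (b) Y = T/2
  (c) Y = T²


Checking option (a) Y = T + 1:
  T = 0.541 -> Y = 1.541 ✓
  T = 3.393 -> Y = 4.393 ✓
  T = 2.035 -> Y = 3.035 ✓
All samples match this transformation.

(a) T + 1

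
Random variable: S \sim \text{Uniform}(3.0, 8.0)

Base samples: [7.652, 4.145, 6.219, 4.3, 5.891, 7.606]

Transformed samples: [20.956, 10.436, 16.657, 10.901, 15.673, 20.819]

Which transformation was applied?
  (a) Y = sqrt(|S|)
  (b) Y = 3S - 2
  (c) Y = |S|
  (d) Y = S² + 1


Checking option (b) Y = 3S - 2:
  S = 7.652 -> Y = 20.956 ✓
  S = 4.145 -> Y = 10.436 ✓
  S = 6.219 -> Y = 16.657 ✓
All samples match this transformation.

(b) 3S - 2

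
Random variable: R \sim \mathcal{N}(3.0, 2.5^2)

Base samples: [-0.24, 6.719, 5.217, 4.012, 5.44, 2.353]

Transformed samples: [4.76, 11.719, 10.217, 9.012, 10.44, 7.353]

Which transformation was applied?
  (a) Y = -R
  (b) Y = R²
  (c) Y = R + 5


Checking option (c) Y = R + 5:
  R = -0.24 -> Y = 4.76 ✓
  R = 6.719 -> Y = 11.719 ✓
  R = 5.217 -> Y = 10.217 ✓
All samples match this transformation.

(c) R + 5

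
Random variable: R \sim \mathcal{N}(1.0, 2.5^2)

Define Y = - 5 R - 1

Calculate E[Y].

For Y = -5R - 1:
E[Y] = -5 * E[R] - 1
E[R] = 1.0 = 1
E[Y] = -5 * 1 - 1 = -6

-6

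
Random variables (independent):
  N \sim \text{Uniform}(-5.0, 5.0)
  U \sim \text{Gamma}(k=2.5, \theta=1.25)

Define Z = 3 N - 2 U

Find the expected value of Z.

E[Z] = 3*E[N] - 2*E[U]
E[N] = 0
E[U] = 3.125
E[Z] = 3*0 - 2*3.125 = -6.25

-6.25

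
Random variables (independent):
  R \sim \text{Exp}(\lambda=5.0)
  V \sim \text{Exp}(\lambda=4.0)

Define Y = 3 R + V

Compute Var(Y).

For independent RVs: Var(aX + bY) = a²Var(X) + b²Var(Y)
Var(R) = 0.04
Var(V) = 0.0625
Var(Y) = 3²*0.04 + 1²*0.0625
= 9*0.04 + 1*0.0625 = 0.4225

0.4225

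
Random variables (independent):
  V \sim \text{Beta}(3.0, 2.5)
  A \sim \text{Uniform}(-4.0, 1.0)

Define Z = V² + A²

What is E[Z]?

E[Z] = E[V²] + E[A²]
E[V²] = Var(V) + E[V]² = 0.038143675 + 0.29752066 = 0.33566434
E[A²] = Var(A) + E[A]² = 2.0833333 + 2.25 = 4.3333333
E[Z] = 0.33566434 + 4.3333333 = 4.6689977

4.6689977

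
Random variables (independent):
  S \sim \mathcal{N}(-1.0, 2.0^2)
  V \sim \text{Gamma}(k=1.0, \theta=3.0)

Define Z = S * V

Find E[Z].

For independent RVs: E[XY] = E[X]*E[Y]
E[S] = -1
E[V] = 3
E[Z] = -1 * 3 = -3

-3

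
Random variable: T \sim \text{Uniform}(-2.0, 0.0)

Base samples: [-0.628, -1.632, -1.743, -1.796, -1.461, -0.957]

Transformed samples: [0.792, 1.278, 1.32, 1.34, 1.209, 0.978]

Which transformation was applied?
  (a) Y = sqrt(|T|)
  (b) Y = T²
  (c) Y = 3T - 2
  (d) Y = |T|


Checking option (a) Y = sqrt(|T|):
  T = -0.628 -> Y = 0.792 ✓
  T = -1.632 -> Y = 1.278 ✓
  T = -1.743 -> Y = 1.32 ✓
All samples match this transformation.

(a) sqrt(|T|)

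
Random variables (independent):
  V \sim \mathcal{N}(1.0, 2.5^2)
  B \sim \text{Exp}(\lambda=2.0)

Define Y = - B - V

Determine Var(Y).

For independent RVs: Var(aX + bY) = a²Var(X) + b²Var(Y)
Var(V) = 6.25
Var(B) = 0.25
Var(Y) = (-1)²*6.25 + (-1)²*0.25
= 1*6.25 + 1*0.25 = 6.5

6.5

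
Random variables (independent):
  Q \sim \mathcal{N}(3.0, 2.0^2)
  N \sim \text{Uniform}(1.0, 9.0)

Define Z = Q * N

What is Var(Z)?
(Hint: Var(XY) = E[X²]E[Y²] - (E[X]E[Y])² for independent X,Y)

Var(XY) = E[X²]E[Y²] - (E[X]E[Y])²
E[Q] = 3, Var(Q) = 4
E[N] = 5, Var(N) = 5.3333333
E[Q²] = 4 + 3² = 13
E[N²] = 5.3333333 + 5² = 30.333333
Var(Z) = 13*30.333333 - (3*5)²
= 394.33333 - 225 = 169.33333

169.33333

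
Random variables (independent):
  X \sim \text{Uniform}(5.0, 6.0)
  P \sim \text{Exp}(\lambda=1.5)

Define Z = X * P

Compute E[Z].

For independent RVs: E[XY] = E[X]*E[Y]
E[X] = 5.5
E[P] = 0.66666667
E[Z] = 5.5 * 0.66666667 = 3.6666667

3.6666667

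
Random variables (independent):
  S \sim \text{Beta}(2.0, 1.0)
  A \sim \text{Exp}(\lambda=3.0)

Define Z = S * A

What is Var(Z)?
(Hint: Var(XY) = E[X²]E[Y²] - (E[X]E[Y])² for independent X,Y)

Var(XY) = E[X²]E[Y²] - (E[X]E[Y])²
E[S] = 0.66666667, Var(S) = 0.055555556
E[A] = 0.33333333, Var(A) = 0.11111111
E[S²] = 0.055555556 + 0.66666667² = 0.5
E[A²] = 0.11111111 + 0.33333333² = 0.22222222
Var(Z) = 0.5*0.22222222 - (0.66666667*0.33333333)²
= 0.11111111 - 0.049382716 = 0.061728395

0.061728395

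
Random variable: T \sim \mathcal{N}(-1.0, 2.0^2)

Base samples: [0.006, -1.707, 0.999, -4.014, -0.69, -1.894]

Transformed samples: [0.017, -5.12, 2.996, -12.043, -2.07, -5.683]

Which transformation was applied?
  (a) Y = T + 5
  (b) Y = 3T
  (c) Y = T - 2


Checking option (b) Y = 3T:
  T = 0.006 -> Y = 0.017 ✓
  T = -1.707 -> Y = -5.12 ✓
  T = 0.999 -> Y = 2.996 ✓
All samples match this transformation.

(b) 3T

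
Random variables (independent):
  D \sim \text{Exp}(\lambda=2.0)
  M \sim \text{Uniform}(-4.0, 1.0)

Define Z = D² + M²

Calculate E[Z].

E[Z] = E[D²] + E[M²]
E[D²] = Var(D) + E[D]² = 0.25 + 0.25 = 0.5
E[M²] = Var(M) + E[M]² = 2.0833333 + 2.25 = 4.3333333
E[Z] = 0.5 + 4.3333333 = 4.8333333

4.8333333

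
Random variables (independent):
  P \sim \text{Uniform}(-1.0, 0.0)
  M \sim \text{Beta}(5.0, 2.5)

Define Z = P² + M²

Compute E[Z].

E[Z] = E[P²] + E[M²]
E[P²] = Var(P) + E[P]² = 0.083333333 + 0.25 = 0.33333333
E[M²] = Var(M) + E[M]² = 0.026143791 + 0.44444444 = 0.47058824
E[Z] = 0.33333333 + 0.47058824 = 0.80392157

0.80392157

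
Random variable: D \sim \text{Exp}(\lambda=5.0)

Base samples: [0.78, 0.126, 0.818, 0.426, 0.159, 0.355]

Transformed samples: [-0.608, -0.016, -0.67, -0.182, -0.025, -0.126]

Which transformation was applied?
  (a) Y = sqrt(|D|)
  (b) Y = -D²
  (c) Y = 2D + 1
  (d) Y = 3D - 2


Checking option (b) Y = -D²:
  D = 0.78 -> Y = -0.608 ✓
  D = 0.126 -> Y = -0.016 ✓
  D = 0.818 -> Y = -0.67 ✓
All samples match this transformation.

(b) -D²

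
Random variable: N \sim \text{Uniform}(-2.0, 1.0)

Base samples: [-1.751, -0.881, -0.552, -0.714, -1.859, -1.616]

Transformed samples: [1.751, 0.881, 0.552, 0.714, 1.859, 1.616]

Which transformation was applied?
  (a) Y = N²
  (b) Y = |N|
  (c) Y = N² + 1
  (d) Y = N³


Checking option (b) Y = |N|:
  N = -1.751 -> Y = 1.751 ✓
  N = -0.881 -> Y = 0.881 ✓
  N = -0.552 -> Y = 0.552 ✓
All samples match this transformation.

(b) |N|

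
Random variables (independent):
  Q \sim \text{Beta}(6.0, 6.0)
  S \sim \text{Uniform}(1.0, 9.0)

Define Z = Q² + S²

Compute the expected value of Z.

E[Z] = E[Q²] + E[S²]
E[Q²] = Var(Q) + E[Q]² = 0.019230769 + 0.25 = 0.26923077
E[S²] = Var(S) + E[S]² = 5.3333333 + 25 = 30.333333
E[Z] = 0.26923077 + 30.333333 = 30.602564

30.602564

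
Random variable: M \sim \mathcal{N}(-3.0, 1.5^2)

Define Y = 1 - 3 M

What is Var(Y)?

For Y = aM + b: Var(Y) = a² * Var(M)
Var(M) = 1.5^2 = 2.25
Var(Y) = (-3)² * 2.25 = 9 * 2.25 = 20.25

20.25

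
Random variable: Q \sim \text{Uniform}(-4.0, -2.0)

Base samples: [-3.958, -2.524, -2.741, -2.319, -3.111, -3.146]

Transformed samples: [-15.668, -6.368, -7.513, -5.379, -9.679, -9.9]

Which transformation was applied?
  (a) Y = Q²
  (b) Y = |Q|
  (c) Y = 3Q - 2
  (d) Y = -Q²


Checking option (d) Y = -Q²:
  Q = -3.958 -> Y = -15.668 ✓
  Q = -2.524 -> Y = -6.368 ✓
  Q = -2.741 -> Y = -7.513 ✓
All samples match this transformation.

(d) -Q²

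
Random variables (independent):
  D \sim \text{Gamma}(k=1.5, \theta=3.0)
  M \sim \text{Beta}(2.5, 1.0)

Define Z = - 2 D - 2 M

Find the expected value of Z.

E[Z] = -2*E[D] - 2*E[M]
E[D] = 4.5
E[M] = 0.71428571
E[Z] = -2*4.5 - 2*0.71428571 = -10.428571

-10.428571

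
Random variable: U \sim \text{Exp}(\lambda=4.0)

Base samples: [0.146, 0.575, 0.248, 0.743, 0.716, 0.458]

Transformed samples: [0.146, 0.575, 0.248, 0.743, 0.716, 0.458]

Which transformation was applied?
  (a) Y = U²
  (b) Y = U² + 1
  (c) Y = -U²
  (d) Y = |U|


Checking option (d) Y = |U|:
  U = 0.146 -> Y = 0.146 ✓
  U = 0.575 -> Y = 0.575 ✓
  U = 0.248 -> Y = 0.248 ✓
All samples match this transformation.

(d) |U|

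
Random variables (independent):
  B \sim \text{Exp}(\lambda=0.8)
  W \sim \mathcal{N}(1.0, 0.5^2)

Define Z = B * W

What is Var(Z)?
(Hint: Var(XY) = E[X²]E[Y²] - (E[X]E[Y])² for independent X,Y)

Var(XY) = E[X²]E[Y²] - (E[X]E[Y])²
E[B] = 1.25, Var(B) = 1.5625
E[W] = 1, Var(W) = 0.25
E[B²] = 1.5625 + 1.25² = 3.125
E[W²] = 0.25 + 1² = 1.25
Var(Z) = 3.125*1.25 - (1.25*1)²
= 3.90625 - 1.5625 = 2.34375

2.34375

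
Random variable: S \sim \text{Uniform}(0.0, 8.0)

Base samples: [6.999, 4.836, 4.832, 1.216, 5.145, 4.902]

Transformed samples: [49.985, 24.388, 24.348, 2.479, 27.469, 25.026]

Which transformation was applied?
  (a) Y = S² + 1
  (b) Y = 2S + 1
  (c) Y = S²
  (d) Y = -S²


Checking option (a) Y = S² + 1:
  S = 6.999 -> Y = 49.985 ✓
  S = 4.836 -> Y = 24.388 ✓
  S = 4.832 -> Y = 24.348 ✓
All samples match this transformation.

(a) S² + 1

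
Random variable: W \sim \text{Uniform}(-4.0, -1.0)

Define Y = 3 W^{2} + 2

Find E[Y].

E[Y] = 3*E[W²] + 2
E[W] = -2.5
E[W²] = Var(W) + (E[W])² = 0.75 + 6.25 = 7
E[Y] = 3*7 + 2 = 23

23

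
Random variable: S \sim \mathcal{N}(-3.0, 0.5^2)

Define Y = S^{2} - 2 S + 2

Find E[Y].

E[Y] = 1*E[S²] - 2*E[S] + 2
E[S] = -3
E[S²] = Var(S) + (E[S])² = 0.25 + 9 = 9.25
E[Y] = 1*9.25 - 2*(-3) + 2 = 17.25

17.25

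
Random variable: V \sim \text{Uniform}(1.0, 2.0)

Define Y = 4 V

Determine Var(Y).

For Y = aV + b: Var(Y) = a² * Var(V)
Var(V) = (2 - 1)^2/12 = 0.083333333
Var(Y) = 4² * 0.083333333 = 16 * 0.083333333 = 1.3333333

1.3333333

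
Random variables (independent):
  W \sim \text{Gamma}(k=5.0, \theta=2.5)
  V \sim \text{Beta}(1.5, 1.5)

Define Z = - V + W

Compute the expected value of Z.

E[Z] = 1*E[W] - 1*E[V]
E[W] = 12.5
E[V] = 0.5
E[Z] = 1*12.5 - 1*0.5 = 12

12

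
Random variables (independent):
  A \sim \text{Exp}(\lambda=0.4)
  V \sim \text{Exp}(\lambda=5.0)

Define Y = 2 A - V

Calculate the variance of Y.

For independent RVs: Var(aX + bY) = a²Var(X) + b²Var(Y)
Var(A) = 6.25
Var(V) = 0.04
Var(Y) = 2²*6.25 + (-1)²*0.04
= 4*6.25 + 1*0.04 = 25.04

25.04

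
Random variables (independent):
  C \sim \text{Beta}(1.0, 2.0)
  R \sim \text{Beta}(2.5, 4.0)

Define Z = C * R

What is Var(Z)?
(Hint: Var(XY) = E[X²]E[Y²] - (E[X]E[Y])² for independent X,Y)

Var(XY) = E[X²]E[Y²] - (E[X]E[Y])²
E[C] = 0.33333333, Var(C) = 0.055555556
E[R] = 0.38461538, Var(R) = 0.031558185
E[C²] = 0.055555556 + 0.33333333² = 0.16666667
E[R²] = 0.031558185 + 0.38461538² = 0.17948718
Var(Z) = 0.16666667*0.17948718 - (0.33333333*0.38461538)²
= 0.02991453 - 0.016436555 = 0.013477975

0.013477975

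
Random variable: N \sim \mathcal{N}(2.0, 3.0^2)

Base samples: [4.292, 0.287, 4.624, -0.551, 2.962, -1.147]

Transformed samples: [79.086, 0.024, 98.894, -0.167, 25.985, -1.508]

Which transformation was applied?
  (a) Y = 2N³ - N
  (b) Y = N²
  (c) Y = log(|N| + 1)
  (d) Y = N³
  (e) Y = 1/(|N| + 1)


Checking option (d) Y = N³:
  N = 4.292 -> Y = 79.086 ✓
  N = 0.287 -> Y = 0.024 ✓
  N = 4.624 -> Y = 98.894 ✓
All samples match this transformation.

(d) N³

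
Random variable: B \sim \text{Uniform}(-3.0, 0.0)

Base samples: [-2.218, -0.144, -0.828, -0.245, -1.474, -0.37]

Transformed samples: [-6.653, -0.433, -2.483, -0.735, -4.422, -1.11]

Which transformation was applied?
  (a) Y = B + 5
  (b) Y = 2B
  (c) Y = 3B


Checking option (c) Y = 3B:
  B = -2.218 -> Y = -6.653 ✓
  B = -0.144 -> Y = -0.433 ✓
  B = -0.828 -> Y = -2.483 ✓
All samples match this transformation.

(c) 3B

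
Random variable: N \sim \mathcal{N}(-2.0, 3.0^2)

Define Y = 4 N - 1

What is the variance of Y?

For Y = aN + b: Var(Y) = a² * Var(N)
Var(N) = 3.0^2 = 9
Var(Y) = 4² * 9 = 16 * 9 = 144

144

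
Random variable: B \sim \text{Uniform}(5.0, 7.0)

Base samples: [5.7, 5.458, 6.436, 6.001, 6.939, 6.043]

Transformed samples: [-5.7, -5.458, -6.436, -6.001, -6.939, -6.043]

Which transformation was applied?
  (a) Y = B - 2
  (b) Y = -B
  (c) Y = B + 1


Checking option (b) Y = -B:
  B = 5.7 -> Y = -5.7 ✓
  B = 5.458 -> Y = -5.458 ✓
  B = 6.436 -> Y = -6.436 ✓
All samples match this transformation.

(b) -B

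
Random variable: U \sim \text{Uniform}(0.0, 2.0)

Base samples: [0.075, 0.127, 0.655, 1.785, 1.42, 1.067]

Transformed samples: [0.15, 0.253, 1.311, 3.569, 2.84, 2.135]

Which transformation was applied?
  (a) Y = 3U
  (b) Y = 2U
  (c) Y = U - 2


Checking option (b) Y = 2U:
  U = 0.075 -> Y = 0.15 ✓
  U = 0.127 -> Y = 0.253 ✓
  U = 0.655 -> Y = 1.311 ✓
All samples match this transformation.

(b) 2U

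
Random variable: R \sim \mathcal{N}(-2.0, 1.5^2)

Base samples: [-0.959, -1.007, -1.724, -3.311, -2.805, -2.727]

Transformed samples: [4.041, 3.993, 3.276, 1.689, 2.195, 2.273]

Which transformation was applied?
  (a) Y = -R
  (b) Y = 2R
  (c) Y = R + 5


Checking option (c) Y = R + 5:
  R = -0.959 -> Y = 4.041 ✓
  R = -1.007 -> Y = 3.993 ✓
  R = -1.724 -> Y = 3.276 ✓
All samples match this transformation.

(c) R + 5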